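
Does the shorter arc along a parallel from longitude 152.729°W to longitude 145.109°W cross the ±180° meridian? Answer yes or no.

No

Signed shortest Δλ = ((-145.109 − -152.729 + 180) mod 360) − 180 = 7.62°.
Going east by 7.62° from -152.729° reaches -145.109° without touching 180°.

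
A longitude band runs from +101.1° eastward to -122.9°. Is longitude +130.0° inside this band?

Yes

Band width going east from +101.1° to -122.9°: ((-122.9 − 101.1) mod 360) = 136.0°.
Offset of +130.0° east of the west edge: ((130.0 − 101.1) mod 360) = 28.9°.
28.9° ≤ 136.0° ⇒ inside.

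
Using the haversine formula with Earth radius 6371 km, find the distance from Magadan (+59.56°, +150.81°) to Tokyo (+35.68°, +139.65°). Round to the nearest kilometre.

Δλ = 139.65 − 150.81 = -11.16°.
Δφ = 35.68 − 59.56 = -23.88°.
a = sin²(Δφ/2) + cos φ₁ · cos φ₂ · sin²(Δλ/2) = 0.046693.
c = 2·atan2(√a, √(1−a)) = 0.43561 rad → d = 6371·c ≈ 2775.26 km.

2775 km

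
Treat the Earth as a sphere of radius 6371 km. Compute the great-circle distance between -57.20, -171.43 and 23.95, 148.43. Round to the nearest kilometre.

Δλ = 148.43 − -171.43 = 319.86°; wrapped into (−180°, 180°]: -40.14°.
Δφ = 23.95 − -57.20 = 81.15°.
a = sin²(Δφ/2) + cos φ₁ · cos φ₂ · sin²(Δλ/2) = 0.481377.
c = 2·atan2(√a, √(1−a)) = 1.53354 rad → d = 6371·c ≈ 9770.20 km.

9770 km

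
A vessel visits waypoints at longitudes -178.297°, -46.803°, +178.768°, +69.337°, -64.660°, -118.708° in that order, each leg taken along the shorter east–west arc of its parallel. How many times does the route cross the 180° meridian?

1

Leg 1: -178.297° → -46.803°, shortest Δλ = 131.494° (east) — does not cross 180°.
Leg 2: -46.803° → +178.768°, shortest Δλ = -134.429° (west) — crosses 180°.
Leg 3: +178.768° → +69.337°, shortest Δλ = -109.431° (west) — does not cross 180°.
Leg 4: +69.337° → -64.660°, shortest Δλ = -133.997° (west) — does not cross 180°.
Leg 5: -64.660° → -118.708°, shortest Δλ = -54.048° (west) — does not cross 180°.
Total crossings: 1.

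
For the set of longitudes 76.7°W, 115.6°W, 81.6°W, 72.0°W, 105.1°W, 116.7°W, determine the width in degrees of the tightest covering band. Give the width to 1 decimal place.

Sort the longitudes: -116.7°, -115.6°, -105.1°, -81.6°, -76.7°, -72.0°.
Eastward gaps between consecutive values (wrapping around): 1.1°, 10.5°, 23.5°, 4.9°, 4.7°, 315.3°.
Largest gap = 315.3° ⇒ minimal covering band is its complement: 360° − 315.3° = 44.7°.
Band runs from -116.7° eastward to -72.0°.

44.7°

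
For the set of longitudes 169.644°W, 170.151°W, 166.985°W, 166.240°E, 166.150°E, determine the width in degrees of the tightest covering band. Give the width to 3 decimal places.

26.865°

Sort the longitudes: -170.151°, -169.644°, -166.985°, +166.150°, +166.240°.
Eastward gaps between consecutive values (wrapping around): 0.507°, 2.659°, 333.135°, 0.090°, 23.609°.
Largest gap = 333.135° ⇒ minimal covering band is its complement: 360° − 333.135° = 26.865°.
Band runs from +166.150° eastward to -166.985°, crossing the antimeridian.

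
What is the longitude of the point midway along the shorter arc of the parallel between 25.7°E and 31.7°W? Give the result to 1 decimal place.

3.0°W

Signed shortest Δλ from +25.7° to -31.7° is -57.4°.
Midpoint longitude = +25.7° + (-57.4°)/2 = +25.7° − 28.7° = -3.0°.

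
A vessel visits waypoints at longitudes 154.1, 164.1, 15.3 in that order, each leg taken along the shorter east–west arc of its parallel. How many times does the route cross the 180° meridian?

0

Leg 1: +154.1° → +164.1°, shortest Δλ = 10.0° (east) — does not cross 180°.
Leg 2: +164.1° → +15.3°, shortest Δλ = -148.8° (west) — does not cross 180°.
Total crossings: 0.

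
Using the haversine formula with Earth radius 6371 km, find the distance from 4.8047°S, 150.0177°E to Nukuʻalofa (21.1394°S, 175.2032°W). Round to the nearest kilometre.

4167 km

Δλ = -175.2032 − 150.0177 = -325.2209°; wrapped into (−180°, 180°]: 34.7791°.
Δφ = -21.1394 − -4.8047 = -16.3347°.
a = sin²(Δφ/2) + cos φ₁ · cos φ₂ · sin²(Δλ/2) = 0.103200.
c = 2·atan2(√a, √(1−a)) = 0.65409 rad → d = 6371·c ≈ 4167.23 km.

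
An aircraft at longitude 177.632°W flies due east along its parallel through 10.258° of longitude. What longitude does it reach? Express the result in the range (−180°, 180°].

Start at -177.632°; shift +10.258° → -167.374°.
-167.374° already lies in (−180°, 180°].

167.374°W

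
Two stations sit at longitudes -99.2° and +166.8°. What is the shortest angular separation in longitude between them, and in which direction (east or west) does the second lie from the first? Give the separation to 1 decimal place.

94.0° west

Raw difference: 166.8 − -99.2 = 266.0°.
Normalise into (−180°, 180°]: 266.0° − 360° = -94.0°.
Negative ⇒ the second point lies to the west; separation 94.0°.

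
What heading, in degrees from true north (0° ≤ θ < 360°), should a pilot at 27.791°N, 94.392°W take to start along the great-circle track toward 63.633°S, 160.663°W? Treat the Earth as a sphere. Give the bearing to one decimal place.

204.9°

Δλ = -160.663 − -94.392 = -66.271°.
θ = atan2( sin Δλ · cos φ₂ , cos φ₁ · sin φ₂ − sin φ₁ · cos φ₂ · cos Δλ )
  = atan2(-0.40657, -0.87595) = -155.102° → normalised to [0°, 360°): 204.898°.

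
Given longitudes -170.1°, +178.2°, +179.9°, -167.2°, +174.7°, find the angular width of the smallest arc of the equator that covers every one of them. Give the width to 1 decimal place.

Sort the longitudes: -170.1°, -167.2°, +174.7°, +178.2°, +179.9°.
Eastward gaps between consecutive values (wrapping around): 2.9°, 341.9°, 3.5°, 1.7°, 10.0°.
Largest gap = 341.9° ⇒ minimal covering band is its complement: 360° − 341.9° = 18.1°.
Band runs from +174.7° eastward to -167.2°, crossing the antimeridian.

18.1°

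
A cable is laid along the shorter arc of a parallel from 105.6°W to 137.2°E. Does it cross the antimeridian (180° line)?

Naïve |137.2 − -105.6| = 242.8° > 180°, so the shorter arc goes the other way round — across 180°.
Signed shortest Δλ = ((137.2 − -105.6 + 180) mod 360) − 180 = -117.2°.
Going west by 117.2° from -105.6° passes through 180° before reaching +137.2°.

Yes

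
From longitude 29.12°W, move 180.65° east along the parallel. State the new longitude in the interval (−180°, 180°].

151.53°E

Start at -29.12°; shift +180.65° → +151.53°.
+151.53° already lies in (−180°, 180°].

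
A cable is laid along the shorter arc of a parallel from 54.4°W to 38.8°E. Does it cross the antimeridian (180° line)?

No

Signed shortest Δλ = ((38.8 − -54.4 + 180) mod 360) − 180 = 93.2°.
Going east by 93.2° from -54.4° reaches +38.8° without touching 180°.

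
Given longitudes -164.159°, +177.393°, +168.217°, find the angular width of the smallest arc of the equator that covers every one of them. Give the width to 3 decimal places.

Sort the longitudes: -164.159°, +168.217°, +177.393°.
Eastward gaps between consecutive values (wrapping around): 332.376°, 9.176°, 18.448°.
Largest gap = 332.376° ⇒ minimal covering band is its complement: 360° − 332.376° = 27.624°.
Band runs from +168.217° eastward to -164.159°, crossing the antimeridian.

27.624°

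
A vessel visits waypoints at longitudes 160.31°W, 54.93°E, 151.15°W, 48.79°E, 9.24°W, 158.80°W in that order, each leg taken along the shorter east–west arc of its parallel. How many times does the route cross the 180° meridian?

3

Leg 1: -160.31° → +54.93°, shortest Δλ = -144.76° (west) — crosses 180°.
Leg 2: +54.93° → -151.15°, shortest Δλ = 153.92° (east) — crosses 180°.
Leg 3: -151.15° → +48.79°, shortest Δλ = -160.06° (west) — crosses 180°.
Leg 4: +48.79° → -9.24°, shortest Δλ = -58.03° (west) — does not cross 180°.
Leg 5: -9.24° → -158.80°, shortest Δλ = -149.56° (west) — does not cross 180°.
Total crossings: 3.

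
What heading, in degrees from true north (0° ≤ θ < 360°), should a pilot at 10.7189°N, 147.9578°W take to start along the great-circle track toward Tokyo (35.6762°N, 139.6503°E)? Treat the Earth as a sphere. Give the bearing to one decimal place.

Δλ = 139.6503 − -147.9578 = 287.6081°; wrapped into (−180°, 180°]: -72.3919°.
θ = atan2( sin Δλ · cos φ₂ , cos φ₁ · sin φ₂ − sin φ₁ · cos φ₂ · cos Δλ )
  = atan2(-0.77427, 0.52732) = -55.743° → normalised to [0°, 360°): 304.257°.

304.3°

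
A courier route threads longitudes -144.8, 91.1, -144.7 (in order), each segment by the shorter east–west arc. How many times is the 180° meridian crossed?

Leg 1: -144.8° → +91.1°, shortest Δλ = -124.1° (west) — crosses 180°.
Leg 2: +91.1° → -144.7°, shortest Δλ = 124.2° (east) — crosses 180°.
Total crossings: 2.

2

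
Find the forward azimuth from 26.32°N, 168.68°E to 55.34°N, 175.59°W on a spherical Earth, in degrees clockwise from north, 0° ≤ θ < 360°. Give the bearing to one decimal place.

Δλ = -175.59 − 168.68 = -344.27°; wrapped into (−180°, 180°]: 15.73°.
θ = atan2( sin Δλ · cos φ₂ , cos φ₁ · sin φ₂ − sin φ₁ · cos φ₂ · cos Δλ )
  = atan2(0.15418, 0.49456) = 17.315° → normalised to [0°, 360°): 17.315°.

17.3°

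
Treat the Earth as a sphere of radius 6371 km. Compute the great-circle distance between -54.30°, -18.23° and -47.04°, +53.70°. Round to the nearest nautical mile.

2650 nmi

Δλ = 53.70 − -18.23 = 71.93°.
Δφ = -47.04 − -54.30 = 7.26°.
a = sin²(Δφ/2) + cos φ₁ · cos φ₂ · sin²(Δλ/2) = 0.141171.
c = 2·atan2(√a, √(1−a)) = 0.77036 rad → d = 6371·c ≈ 4907.99 km ≈ 2650.10 nmi.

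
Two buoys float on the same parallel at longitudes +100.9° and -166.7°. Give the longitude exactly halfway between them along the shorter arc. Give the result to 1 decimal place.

+147.1°

Signed shortest Δλ from +100.9° to -166.7° is +92.4°.
Midpoint longitude = +100.9° + (+92.4°)/2 = +100.9° + 46.2° = +147.1°.
(The naïve average (+100.9 + -166.7)/2 = -32.9° is on the wrong side of the globe.)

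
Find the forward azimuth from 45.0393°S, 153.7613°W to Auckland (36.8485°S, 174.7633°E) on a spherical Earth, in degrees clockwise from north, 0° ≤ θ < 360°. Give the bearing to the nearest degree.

Δλ = 174.7633 − -153.7613 = 328.5246°; wrapped into (−180°, 180°]: -31.4754°.
θ = atan2( sin Δλ · cos φ₂ , cos φ₁ · sin φ₂ − sin φ₁ · cos φ₂ · cos Δλ )
  = atan2(-0.41782, 0.05916) = -81.941° → normalised to [0°, 360°): 278.059°.

278°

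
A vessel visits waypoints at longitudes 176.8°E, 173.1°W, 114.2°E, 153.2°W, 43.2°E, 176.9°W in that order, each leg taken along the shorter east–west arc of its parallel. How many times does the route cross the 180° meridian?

Leg 1: +176.8° → -173.1°, shortest Δλ = 10.1° (east) — crosses 180°.
Leg 2: -173.1° → +114.2°, shortest Δλ = -72.7° (west) — crosses 180°.
Leg 3: +114.2° → -153.2°, shortest Δλ = 92.6° (east) — crosses 180°.
Leg 4: -153.2° → +43.2°, shortest Δλ = -163.6° (west) — crosses 180°.
Leg 5: +43.2° → -176.9°, shortest Δλ = 139.9° (east) — crosses 180°.
Total crossings: 5.

5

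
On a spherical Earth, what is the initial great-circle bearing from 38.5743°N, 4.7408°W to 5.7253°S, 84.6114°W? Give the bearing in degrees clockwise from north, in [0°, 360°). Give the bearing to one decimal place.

Δλ = -84.6114 − -4.7408 = -79.8706°.
θ = atan2( sin Δλ · cos φ₂ , cos φ₁ · sin φ₂ − sin φ₁ · cos φ₂ · cos Δλ )
  = atan2(-0.97950, -0.18711) = -100.814° → normalised to [0°, 360°): 259.186°.

259.2°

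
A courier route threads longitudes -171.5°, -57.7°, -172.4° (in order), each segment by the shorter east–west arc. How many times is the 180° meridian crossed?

Leg 1: -171.5° → -57.7°, shortest Δλ = 113.8° (east) — does not cross 180°.
Leg 2: -57.7° → -172.4°, shortest Δλ = -114.7° (west) — does not cross 180°.
Total crossings: 0.

0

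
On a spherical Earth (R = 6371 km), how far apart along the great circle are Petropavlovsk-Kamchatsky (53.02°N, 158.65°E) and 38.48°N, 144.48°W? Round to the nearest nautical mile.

Δλ = -144.48 − 158.65 = -303.13°; wrapped into (−180°, 180°]: 56.87°.
Δφ = 38.48 − 53.02 = -14.54°.
a = sin²(Δφ/2) + cos φ₁ · cos φ₂ · sin²(Δλ/2) = 0.122780.
c = 2·atan2(√a, √(1−a)) = 0.71600 rad → d = 6371·c ≈ 4561.61 km ≈ 2463.07 nmi.

2463 nmi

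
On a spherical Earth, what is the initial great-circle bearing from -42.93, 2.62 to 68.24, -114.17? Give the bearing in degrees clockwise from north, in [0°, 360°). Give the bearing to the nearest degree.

330°

Δλ = -114.17 − 2.62 = -116.79°.
θ = atan2( sin Δλ · cos φ₂ , cos φ₁ · sin φ₂ − sin φ₁ · cos φ₂ · cos Δλ )
  = atan2(-0.33093, 0.56621) = -30.305° → normalised to [0°, 360°): 329.695°.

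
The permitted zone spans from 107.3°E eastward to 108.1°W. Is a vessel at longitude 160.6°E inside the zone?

Band width going east from +107.3° to -108.1°: ((-108.1 − 107.3) mod 360) = 144.6°.
Offset of +160.6° east of the west edge: ((160.6 − 107.3) mod 360) = 53.3°.
53.3° ≤ 144.6° ⇒ inside.

Yes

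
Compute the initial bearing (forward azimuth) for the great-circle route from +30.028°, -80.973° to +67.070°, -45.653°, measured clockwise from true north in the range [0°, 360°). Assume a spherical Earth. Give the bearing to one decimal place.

19.4°

Δλ = -45.653 − -80.973 = 35.320°.
θ = atan2( sin Δλ · cos φ₂ , cos φ₁ · sin φ₂ − sin φ₁ · cos φ₂ · cos Δλ )
  = atan2(0.22525, 0.63829) = 19.438° → normalised to [0°, 360°): 19.438°.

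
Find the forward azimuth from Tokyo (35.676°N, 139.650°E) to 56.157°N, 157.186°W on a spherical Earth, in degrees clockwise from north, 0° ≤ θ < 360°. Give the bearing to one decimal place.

43.3°

Δλ = -157.186 − 139.650 = -296.836°; wrapped into (−180°, 180°]: 63.164°.
θ = atan2( sin Δλ · cos φ₂ , cos φ₁ · sin φ₂ − sin φ₁ · cos φ₂ · cos Δλ )
  = atan2(0.49694, 0.52807) = 43.261° → normalised to [0°, 360°): 43.261°.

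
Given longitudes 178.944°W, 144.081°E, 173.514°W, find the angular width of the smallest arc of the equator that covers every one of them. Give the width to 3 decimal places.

42.405°

Sort the longitudes: -178.944°, -173.514°, +144.081°.
Eastward gaps between consecutive values (wrapping around): 5.430°, 317.595°, 36.975°.
Largest gap = 317.595° ⇒ minimal covering band is its complement: 360° − 317.595° = 42.405°.
Band runs from +144.081° eastward to -173.514°, crossing the antimeridian.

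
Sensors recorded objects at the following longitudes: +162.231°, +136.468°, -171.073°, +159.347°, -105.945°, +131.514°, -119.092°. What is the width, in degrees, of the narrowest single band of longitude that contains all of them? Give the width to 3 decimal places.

Sort the longitudes: -171.073°, -119.092°, -105.945°, +131.514°, +136.468°, +159.347°, +162.231°.
Eastward gaps between consecutive values (wrapping around): 51.981°, 13.147°, 237.459°, 4.954°, 22.879°, 2.884°, 26.696°.
Largest gap = 237.459° ⇒ minimal covering band is its complement: 360° − 237.459° = 122.541°.
Band runs from +131.514° eastward to -105.945°, crossing the antimeridian.

122.541°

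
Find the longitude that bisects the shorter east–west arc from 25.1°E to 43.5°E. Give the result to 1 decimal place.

34.3°E

Signed shortest Δλ from +25.1° to +43.5° is +18.4°.
Midpoint longitude = +25.1° + (+18.4°)/2 = +25.1° + 9.2° = +34.3°.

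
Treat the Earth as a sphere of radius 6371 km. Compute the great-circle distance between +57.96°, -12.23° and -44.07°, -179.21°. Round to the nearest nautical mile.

9843 nmi

Δλ = -179.21 − -12.23 = -166.98°.
Δφ = -44.07 − 57.96 = -102.03°.
a = sin²(Δφ/2) + cos φ₁ · cos φ₂ · sin²(Δλ/2) = 0.980480.
c = 2·atan2(√a, √(1−a)) = 2.86124 rad → d = 6371·c ≈ 18228.99 km ≈ 9842.87 nmi.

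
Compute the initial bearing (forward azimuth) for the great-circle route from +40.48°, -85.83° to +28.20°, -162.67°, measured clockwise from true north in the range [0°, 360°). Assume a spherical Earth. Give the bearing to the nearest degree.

Δλ = -162.67 − -85.83 = -76.84°.
θ = atan2( sin Δλ · cos φ₂ , cos φ₁ · sin φ₂ − sin φ₁ · cos φ₂ · cos Δλ )
  = atan2(-0.85816, 0.22918) = -75.047° → normalised to [0°, 360°): 284.953°.

285°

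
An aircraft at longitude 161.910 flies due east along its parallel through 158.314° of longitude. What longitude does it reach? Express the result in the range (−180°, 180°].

-39.776°

Start at +161.910°; shift +158.314° → +320.224°.
+320.224° lies outside (−180°, 180°]; subtract 360° → -39.776°.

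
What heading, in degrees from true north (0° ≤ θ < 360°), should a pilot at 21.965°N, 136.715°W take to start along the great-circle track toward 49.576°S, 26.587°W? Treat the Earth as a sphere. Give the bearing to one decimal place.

135.6°

Δλ = -26.587 − -136.715 = 110.128°.
θ = atan2( sin Δλ · cos φ₂ , cos φ₁ · sin φ₂ − sin φ₁ · cos φ₂ · cos Δλ )
  = atan2(0.60884, -0.62255) = 135.638° → normalised to [0°, 360°): 135.638°.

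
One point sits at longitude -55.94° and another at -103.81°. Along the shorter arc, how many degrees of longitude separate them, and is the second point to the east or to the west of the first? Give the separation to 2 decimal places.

Raw difference: -103.81 − -55.94 = -47.87°.
Normalise into (−180°, 180°]: -47.87° stays -47.87°.
Negative ⇒ the second point lies to the west; separation 47.87°.

47.87° west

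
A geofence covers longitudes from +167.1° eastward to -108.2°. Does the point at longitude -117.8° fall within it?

Yes

Band width going east from +167.1° to -108.2°: ((-108.2 − 167.1) mod 360) = 84.7°.
Offset of -117.8° east of the west edge: ((-117.8 − 167.1) mod 360) = 75.1°.
75.1° ≤ 84.7° ⇒ inside.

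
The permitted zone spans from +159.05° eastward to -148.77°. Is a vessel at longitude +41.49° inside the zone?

No

Band width going east from +159.05° to -148.77°: ((-148.77 − 159.05) mod 360) = 52.18°.
Offset of +41.49° east of the west edge: ((41.49 − 159.05) mod 360) = 242.44°.
242.44° > 52.18° ⇒ outside.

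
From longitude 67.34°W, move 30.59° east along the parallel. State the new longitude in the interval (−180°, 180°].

Start at -67.34°; shift +30.59° → -36.75°.
-36.75° already lies in (−180°, 180°].

36.75°W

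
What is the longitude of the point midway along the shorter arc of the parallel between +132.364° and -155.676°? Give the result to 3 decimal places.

+168.344°

Signed shortest Δλ from +132.364° to -155.676° is +71.960°.
Midpoint longitude = +132.364° + (+71.960°)/2 = +132.364° + 35.980° = +168.344°.
(The naïve average (+132.364 + -155.676)/2 = -11.656° is on the wrong side of the globe.)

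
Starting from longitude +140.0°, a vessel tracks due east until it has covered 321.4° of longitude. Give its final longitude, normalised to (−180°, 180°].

Start at +140.0°; shift +321.4° → +461.4°.
+461.4° lies outside (−180°, 180°]; subtract 360° → +101.4°.

+101.4°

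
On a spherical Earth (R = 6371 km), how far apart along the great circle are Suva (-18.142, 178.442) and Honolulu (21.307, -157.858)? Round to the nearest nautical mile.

2748 nmi

Δλ = -157.858 − 178.442 = -336.300°; wrapped into (−180°, 180°]: 23.700°.
Δφ = 21.307 − -18.142 = 39.449°.
a = sin²(Δφ/2) + cos φ₁ · cos φ₂ · sin²(Δλ/2) = 0.151238.
c = 2·atan2(√a, √(1−a)) = 0.79886 rad → d = 6371·c ≈ 5089.54 km ≈ 2748.13 nmi.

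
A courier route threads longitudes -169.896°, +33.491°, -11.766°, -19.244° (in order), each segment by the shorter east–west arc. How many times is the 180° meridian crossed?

1

Leg 1: -169.896° → +33.491°, shortest Δλ = -156.613° (west) — crosses 180°.
Leg 2: +33.491° → -11.766°, shortest Δλ = -45.257° (west) — does not cross 180°.
Leg 3: -11.766° → -19.244°, shortest Δλ = -7.478° (west) — does not cross 180°.
Total crossings: 1.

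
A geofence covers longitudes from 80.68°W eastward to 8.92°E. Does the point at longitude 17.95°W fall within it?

Yes

Band width going east from -80.68° to +8.92°: ((8.92 − -80.68) mod 360) = 89.60°.
Offset of -17.95° east of the west edge: ((-17.95 − -80.68) mod 360) = 62.73°.
62.73° ≤ 89.60° ⇒ inside.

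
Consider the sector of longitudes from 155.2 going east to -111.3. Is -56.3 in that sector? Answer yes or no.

Band width going east from +155.2° to -111.3°: ((-111.3 − 155.2) mod 360) = 93.5°.
Offset of -56.3° east of the west edge: ((-56.3 − 155.2) mod 360) = 148.5°.
148.5° > 93.5° ⇒ outside.

No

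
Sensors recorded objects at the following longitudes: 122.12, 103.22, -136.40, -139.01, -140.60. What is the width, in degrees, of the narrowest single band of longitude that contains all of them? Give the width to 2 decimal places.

Sort the longitudes: -140.60°, -139.01°, -136.40°, +103.22°, +122.12°.
Eastward gaps between consecutive values (wrapping around): 1.59°, 2.61°, 239.62°, 18.90°, 97.28°.
Largest gap = 239.62° ⇒ minimal covering band is its complement: 360° − 239.62° = 120.38°.
Band runs from +103.22° eastward to -136.40°, crossing the antimeridian.

120.38°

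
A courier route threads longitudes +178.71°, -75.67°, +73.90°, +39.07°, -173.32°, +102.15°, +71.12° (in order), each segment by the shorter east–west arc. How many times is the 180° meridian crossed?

3

Leg 1: +178.71° → -75.67°, shortest Δλ = 105.62° (east) — crosses 180°.
Leg 2: -75.67° → +73.90°, shortest Δλ = 149.57° (east) — does not cross 180°.
Leg 3: +73.90° → +39.07°, shortest Δλ = -34.83° (west) — does not cross 180°.
Leg 4: +39.07° → -173.32°, shortest Δλ = 147.61° (east) — crosses 180°.
Leg 5: -173.32° → +102.15°, shortest Δλ = -84.53° (west) — crosses 180°.
Leg 6: +102.15° → +71.12°, shortest Δλ = -31.03° (west) — does not cross 180°.
Total crossings: 3.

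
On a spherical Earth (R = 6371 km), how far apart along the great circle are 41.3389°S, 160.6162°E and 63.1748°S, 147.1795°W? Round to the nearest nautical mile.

2230 nmi

Δλ = -147.1795 − 160.6162 = -307.7957°; wrapped into (−180°, 180°]: 52.2043°.
Δφ = -63.1748 − -41.3389 = -21.8359°.
a = sin²(Δφ/2) + cos φ₁ · cos φ₂ · sin²(Δλ/2) = 0.101461.
c = 2·atan2(√a, √(1−a)) = 0.64836 rad → d = 6371·c ≈ 4130.68 km ≈ 2230.39 nmi.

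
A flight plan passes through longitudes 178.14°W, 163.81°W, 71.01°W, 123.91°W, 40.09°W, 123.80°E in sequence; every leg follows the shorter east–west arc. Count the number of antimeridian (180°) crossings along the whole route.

Leg 1: -178.14° → -163.81°, shortest Δλ = 14.33° (east) — does not cross 180°.
Leg 2: -163.81° → -71.01°, shortest Δλ = 92.8° (east) — does not cross 180°.
Leg 3: -71.01° → -123.91°, shortest Δλ = -52.9° (west) — does not cross 180°.
Leg 4: -123.91° → -40.09°, shortest Δλ = 83.82° (east) — does not cross 180°.
Leg 5: -40.09° → +123.80°, shortest Δλ = 163.89° (east) — does not cross 180°.
Total crossings: 0.

0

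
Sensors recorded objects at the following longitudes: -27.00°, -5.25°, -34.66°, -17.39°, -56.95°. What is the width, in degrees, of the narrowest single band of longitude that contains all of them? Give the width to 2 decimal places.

51.70°

Sort the longitudes: -56.95°, -34.66°, -27.00°, -17.39°, -5.25°.
Eastward gaps between consecutive values (wrapping around): 22.29°, 7.66°, 9.61°, 12.14°, 308.30°.
Largest gap = 308.30° ⇒ minimal covering band is its complement: 360° − 308.30° = 51.70°.
Band runs from -56.95° eastward to -5.25°.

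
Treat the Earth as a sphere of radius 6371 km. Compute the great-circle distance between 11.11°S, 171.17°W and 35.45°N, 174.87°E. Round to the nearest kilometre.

Δλ = 174.87 − -171.17 = 346.04°; wrapped into (−180°, 180°]: -13.96°.
Δφ = 35.45 − -11.11 = 46.56°.
a = sin²(Δφ/2) + cos φ₁ · cos φ₂ · sin²(Δλ/2) = 0.168007.
c = 2·atan2(√a, √(1−a)) = 0.84466 rad → d = 6371·c ≈ 5381.33 km.

5381 km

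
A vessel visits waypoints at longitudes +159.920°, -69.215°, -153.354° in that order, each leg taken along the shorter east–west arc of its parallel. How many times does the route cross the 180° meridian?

1

Leg 1: +159.920° → -69.215°, shortest Δλ = 130.865° (east) — crosses 180°.
Leg 2: -69.215° → -153.354°, shortest Δλ = -84.139° (west) — does not cross 180°.
Total crossings: 1.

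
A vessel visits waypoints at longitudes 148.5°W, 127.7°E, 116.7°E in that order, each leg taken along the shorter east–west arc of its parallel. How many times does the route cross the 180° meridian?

Leg 1: -148.5° → +127.7°, shortest Δλ = -83.8° (west) — crosses 180°.
Leg 2: +127.7° → +116.7°, shortest Δλ = -11.0° (west) — does not cross 180°.
Total crossings: 1.

1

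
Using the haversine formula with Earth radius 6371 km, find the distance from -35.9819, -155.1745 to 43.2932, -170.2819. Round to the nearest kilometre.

8947 km

Δλ = -170.2819 − -155.1745 = -15.1074°.
Δφ = 43.2932 − -35.9819 = 79.2751°.
a = sin²(Δφ/2) + cos φ₁ · cos φ₂ · sin²(Δλ/2) = 0.417131.
c = 2·atan2(√a, √(1−a)) = 1.40429 rad → d = 6371·c ≈ 8946.73 km.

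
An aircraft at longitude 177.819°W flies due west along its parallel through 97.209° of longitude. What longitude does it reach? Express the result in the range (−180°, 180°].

Start at -177.819°; shift −97.209° → -275.028°.
-275.028° lies outside (−180°, 180°]; add 360° → +84.972°.

84.972°E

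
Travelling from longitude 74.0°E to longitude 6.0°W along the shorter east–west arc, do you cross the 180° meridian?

No

Signed shortest Δλ = ((-6.0 − 74.0 + 180) mod 360) − 180 = -80.0°.
Going west by 80.0° from +74.0° reaches -6.0° without touching 180°.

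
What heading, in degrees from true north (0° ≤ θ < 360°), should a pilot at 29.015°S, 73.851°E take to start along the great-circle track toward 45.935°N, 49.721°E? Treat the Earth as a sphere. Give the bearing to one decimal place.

Δλ = 49.721 − 73.851 = -24.130°.
θ = atan2( sin Δλ · cos φ₂ , cos φ₁ · sin φ₂ − sin φ₁ · cos φ₂ · cos Δλ )
  = atan2(-0.28432, 0.93622) = -16.893° → normalised to [0°, 360°): 343.107°.

343.1°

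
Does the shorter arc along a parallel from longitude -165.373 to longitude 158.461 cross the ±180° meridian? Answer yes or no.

Naïve |158.461 − -165.373| = 323.834° > 180°, so the shorter arc goes the other way round — across 180°.
Signed shortest Δλ = ((158.461 − -165.373 + 180) mod 360) − 180 = -36.166°.
Going west by 36.166° from -165.373° passes through 180° before reaching +158.461°.

Yes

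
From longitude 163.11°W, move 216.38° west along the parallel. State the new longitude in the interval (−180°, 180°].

Start at -163.11°; shift −216.38° → -379.49°.
-379.49° lies outside (−180°, 180°]; add 360° → -19.49°.

19.49°W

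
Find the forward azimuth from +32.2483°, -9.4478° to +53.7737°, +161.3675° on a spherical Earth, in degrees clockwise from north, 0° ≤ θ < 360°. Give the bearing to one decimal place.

Δλ = 161.3675 − -9.4478 = 170.8153°.
θ = atan2( sin Δλ · cos φ₂ , cos φ₁ · sin φ₂ − sin φ₁ · cos φ₂ · cos Δλ )
  = atan2(0.09433, 0.99355) = 5.424° → normalised to [0°, 360°): 5.424°.

5.4°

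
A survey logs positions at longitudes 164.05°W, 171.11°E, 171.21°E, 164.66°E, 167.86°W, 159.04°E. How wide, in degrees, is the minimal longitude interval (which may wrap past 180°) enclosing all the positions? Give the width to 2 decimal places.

36.91°

Sort the longitudes: -167.86°, -164.05°, +159.04°, +164.66°, +171.11°, +171.21°.
Eastward gaps between consecutive values (wrapping around): 3.81°, 323.09°, 5.62°, 6.45°, 0.10°, 20.93°.
Largest gap = 323.09° ⇒ minimal covering band is its complement: 360° − 323.09° = 36.91°.
Band runs from +159.04° eastward to -164.05°, crossing the antimeridian.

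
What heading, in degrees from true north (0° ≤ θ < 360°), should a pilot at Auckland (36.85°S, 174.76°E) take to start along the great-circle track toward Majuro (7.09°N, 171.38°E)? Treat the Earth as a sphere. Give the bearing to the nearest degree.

355°

Δλ = 171.38 − 174.76 = -3.38°.
θ = atan2( sin Δλ · cos φ₂ , cos φ₁ · sin φ₂ − sin φ₁ · cos φ₂ · cos Δλ )
  = atan2(-0.05851, 0.69287) = -4.827° → normalised to [0°, 360°): 355.173°.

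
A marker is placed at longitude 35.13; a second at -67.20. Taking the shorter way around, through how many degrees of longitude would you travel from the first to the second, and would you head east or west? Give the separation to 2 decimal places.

102.33° west

Raw difference: -67.20 − 35.13 = -102.33°.
Normalise into (−180°, 180°]: -102.33° stays -102.33°.
Negative ⇒ the second point lies to the west; separation 102.33°.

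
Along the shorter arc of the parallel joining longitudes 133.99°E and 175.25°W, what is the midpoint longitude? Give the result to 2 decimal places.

Signed shortest Δλ from +133.99° to -175.25° is +50.76°.
Midpoint longitude = +133.99° + (+50.76°)/2 = +133.99° + 25.38° = +159.37°.
(The naïve average (+133.99 + -175.25)/2 = -20.63° is on the wrong side of the globe.)

159.37°E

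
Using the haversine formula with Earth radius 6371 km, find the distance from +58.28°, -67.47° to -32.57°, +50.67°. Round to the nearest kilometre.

14659 km

Δλ = 50.67 − -67.47 = 118.14°.
Δφ = -32.57 − 58.28 = -90.85°.
a = sin²(Δφ/2) + cos φ₁ · cos φ₂ · sin²(Δλ/2) = 0.833444.
c = 2·atan2(√a, √(1−a)) = 2.30082 rad → d = 6371·c ≈ 14658.53 km.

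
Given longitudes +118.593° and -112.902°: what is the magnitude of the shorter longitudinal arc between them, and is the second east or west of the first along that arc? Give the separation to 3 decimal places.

128.505° east

Raw difference: -112.902 − 118.593 = -231.495°.
Normalise into (−180°, 180°]: -231.495° + 360° = 128.505°.
Positive ⇒ the second point lies to the east; separation 128.505°.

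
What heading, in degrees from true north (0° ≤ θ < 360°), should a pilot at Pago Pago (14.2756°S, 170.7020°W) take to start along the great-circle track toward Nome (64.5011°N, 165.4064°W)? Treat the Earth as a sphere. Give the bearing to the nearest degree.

2°

Δλ = -165.4064 − -170.7020 = 5.2956°.
θ = atan2( sin Δλ · cos φ₂ , cos φ₁ · sin φ₂ − sin φ₁ · cos φ₂ · cos Δλ )
  = atan2(0.03973, 0.98042) = 2.321° → normalised to [0°, 360°): 2.321°.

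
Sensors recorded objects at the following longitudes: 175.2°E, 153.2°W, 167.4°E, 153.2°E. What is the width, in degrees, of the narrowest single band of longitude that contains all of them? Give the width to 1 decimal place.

53.6°

Sort the longitudes: -153.2°, +153.2°, +167.4°, +175.2°.
Eastward gaps between consecutive values (wrapping around): 306.4°, 14.2°, 7.8°, 31.6°.
Largest gap = 306.4° ⇒ minimal covering band is its complement: 360° − 306.4° = 53.6°.
Band runs from +153.2° eastward to -153.2°, crossing the antimeridian.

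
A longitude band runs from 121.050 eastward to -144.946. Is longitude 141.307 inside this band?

Band width going east from +121.050° to -144.946°: ((-144.946 − 121.050) mod 360) = 94.004°.
Offset of +141.307° east of the west edge: ((141.307 − 121.050) mod 360) = 20.257°.
20.257° ≤ 94.004° ⇒ inside.

Yes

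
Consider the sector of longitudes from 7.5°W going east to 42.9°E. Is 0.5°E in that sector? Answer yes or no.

Band width going east from -7.5° to +42.9°: ((42.9 − -7.5) mod 360) = 50.4°.
Offset of +0.5° east of the west edge: ((0.5 − -7.5) mod 360) = 8.0°.
8.0° ≤ 50.4° ⇒ inside.

Yes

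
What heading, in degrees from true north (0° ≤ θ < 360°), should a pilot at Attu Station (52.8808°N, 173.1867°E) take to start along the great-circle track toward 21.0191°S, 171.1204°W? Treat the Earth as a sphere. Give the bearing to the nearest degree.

165°

Δλ = -171.1204 − 173.1867 = -344.3071°; wrapped into (−180°, 180°]: 15.6929°.
θ = atan2( sin Δλ · cos φ₂ , cos φ₁ · sin φ₂ − sin φ₁ · cos φ₂ · cos Δλ )
  = atan2(0.25248, -0.93303) = 164.858° → normalised to [0°, 360°): 164.858°.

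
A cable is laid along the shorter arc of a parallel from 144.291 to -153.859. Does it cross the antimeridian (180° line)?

Naïve |-153.859 − 144.291| = 298.15° > 180°, so the shorter arc goes the other way round — across 180°.
Signed shortest Δλ = ((-153.859 − 144.291 + 180) mod 360) − 180 = 61.85°.
Going east by 61.85° from +144.291° passes through 180° before reaching -153.859°.

Yes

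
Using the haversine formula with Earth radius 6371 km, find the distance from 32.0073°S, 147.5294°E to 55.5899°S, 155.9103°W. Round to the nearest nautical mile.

2730 nmi

Δλ = -155.9103 − 147.5294 = -303.4397°; wrapped into (−180°, 180°]: 56.5603°.
Δφ = -55.5899 − -32.0073 = -23.5826°.
a = sin²(Δφ/2) + cos φ₁ · cos φ₂ · sin²(Δλ/2) = 0.149325.
c = 2·atan2(√a, √(1−a)) = 0.79351 rad → d = 6371·c ≈ 5055.43 km ≈ 2729.72 nmi.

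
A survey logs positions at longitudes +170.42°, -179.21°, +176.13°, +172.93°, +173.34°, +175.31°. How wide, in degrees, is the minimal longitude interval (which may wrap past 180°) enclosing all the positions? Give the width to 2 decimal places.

10.37°

Sort the longitudes: -179.21°, +170.42°, +172.93°, +173.34°, +175.31°, +176.13°.
Eastward gaps between consecutive values (wrapping around): 349.63°, 2.51°, 0.41°, 1.97°, 0.82°, 4.66°.
Largest gap = 349.63° ⇒ minimal covering band is its complement: 360° − 349.63° = 10.37°.
Band runs from +170.42° eastward to -179.21°, crossing the antimeridian.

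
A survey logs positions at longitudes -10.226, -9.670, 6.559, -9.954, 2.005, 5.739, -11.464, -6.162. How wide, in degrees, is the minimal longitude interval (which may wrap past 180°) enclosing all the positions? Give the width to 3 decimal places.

Sort the longitudes: -11.464°, -10.226°, -9.954°, -9.670°, -6.162°, +2.005°, +5.739°, +6.559°.
Eastward gaps between consecutive values (wrapping around): 1.238°, 0.272°, 0.284°, 3.508°, 8.167°, 3.734°, 0.820°, 341.977°.
Largest gap = 341.977° ⇒ minimal covering band is its complement: 360° − 341.977° = 18.023°.
Band runs from -11.464° eastward to +6.559°.

18.023°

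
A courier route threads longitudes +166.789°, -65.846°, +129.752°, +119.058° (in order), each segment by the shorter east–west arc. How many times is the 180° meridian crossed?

2

Leg 1: +166.789° → -65.846°, shortest Δλ = 127.365° (east) — crosses 180°.
Leg 2: -65.846° → +129.752°, shortest Δλ = -164.402° (west) — crosses 180°.
Leg 3: +129.752° → +119.058°, shortest Δλ = -10.694° (west) — does not cross 180°.
Total crossings: 2.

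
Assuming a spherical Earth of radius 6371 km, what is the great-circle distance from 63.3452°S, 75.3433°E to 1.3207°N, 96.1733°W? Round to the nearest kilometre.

13083 km

Δλ = -96.1733 − 75.3433 = -171.5166°.
Δφ = 1.3207 − -63.3452 = 64.6659°.
a = sin²(Δφ/2) + cos φ₁ · cos φ₂ · sin²(Δλ/2) = 0.732093.
c = 2·atan2(√a, √(1−a)) = 2.05351 rad → d = 6371·c ≈ 13082.93 km.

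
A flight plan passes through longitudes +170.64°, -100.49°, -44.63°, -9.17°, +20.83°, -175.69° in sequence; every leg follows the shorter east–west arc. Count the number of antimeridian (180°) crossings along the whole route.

Leg 1: +170.64° → -100.49°, shortest Δλ = 88.87° (east) — crosses 180°.
Leg 2: -100.49° → -44.63°, shortest Δλ = 55.86° (east) — does not cross 180°.
Leg 3: -44.63° → -9.17°, shortest Δλ = 35.46° (east) — does not cross 180°.
Leg 4: -9.17° → +20.83°, shortest Δλ = 30.0° (east) — does not cross 180°.
Leg 5: +20.83° → -175.69°, shortest Δλ = 163.48° (east) — crosses 180°.
Total crossings: 2.

2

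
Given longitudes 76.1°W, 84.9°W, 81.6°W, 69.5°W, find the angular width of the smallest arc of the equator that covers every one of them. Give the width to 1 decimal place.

Sort the longitudes: -84.9°, -81.6°, -76.1°, -69.5°.
Eastward gaps between consecutive values (wrapping around): 3.3°, 5.5°, 6.6°, 344.6°.
Largest gap = 344.6° ⇒ minimal covering band is its complement: 360° − 344.6° = 15.4°.
Band runs from -84.9° eastward to -69.5°.

15.4°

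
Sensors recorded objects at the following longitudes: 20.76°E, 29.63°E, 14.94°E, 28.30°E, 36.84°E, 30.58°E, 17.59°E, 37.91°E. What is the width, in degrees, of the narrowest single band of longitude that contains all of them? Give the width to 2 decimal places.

22.97°

Sort the longitudes: +14.94°, +17.59°, +20.76°, +28.30°, +29.63°, +30.58°, +36.84°, +37.91°.
Eastward gaps between consecutive values (wrapping around): 2.65°, 3.17°, 7.54°, 1.33°, 0.95°, 6.26°, 1.07°, 337.03°.
Largest gap = 337.03° ⇒ minimal covering band is its complement: 360° − 337.03° = 22.97°.
Band runs from +14.94° eastward to +37.91°.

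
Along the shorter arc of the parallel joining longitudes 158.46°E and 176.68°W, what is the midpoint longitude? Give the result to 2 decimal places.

Signed shortest Δλ from +158.46° to -176.68° is +24.86°.
Midpoint longitude = +158.46° + (+24.86°)/2 = +158.46° + 12.43° = +170.89°.
(The naïve average (+158.46 + -176.68)/2 = -9.11° is on the wrong side of the globe.)

170.89°E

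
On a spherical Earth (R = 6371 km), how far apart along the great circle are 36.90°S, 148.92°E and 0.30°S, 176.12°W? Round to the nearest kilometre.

Δλ = -176.12 − 148.92 = -325.04°; wrapped into (−180°, 180°]: 34.96°.
Δφ = -0.30 − -36.90 = 36.60°.
a = sin²(Δφ/2) + cos φ₁ · cos φ₂ · sin²(Δλ/2) = 0.170741.
c = 2·atan2(√a, √(1−a)) = 0.85195 rad → d = 6371·c ≈ 5427.76 km.

5428 km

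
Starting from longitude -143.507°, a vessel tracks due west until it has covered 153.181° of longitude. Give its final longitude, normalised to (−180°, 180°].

+63.312°

Start at -143.507°; shift −153.181° → -296.688°.
-296.688° lies outside (−180°, 180°]; add 360° → +63.312°.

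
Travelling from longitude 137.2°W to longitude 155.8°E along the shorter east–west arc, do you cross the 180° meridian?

Naïve |155.8 − -137.2| = 293.0° > 180°, so the shorter arc goes the other way round — across 180°.
Signed shortest Δλ = ((155.8 − -137.2 + 180) mod 360) − 180 = -67.0°.
Going west by 67.0° from -137.2° passes through 180° before reaching +155.8°.

Yes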